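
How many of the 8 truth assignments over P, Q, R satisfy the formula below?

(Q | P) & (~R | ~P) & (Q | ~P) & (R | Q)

3

There are 2^3 = 8 truth assignments over (P, Q, R).
Check each against the 4 clauses (columns in the order P, Q, R):
  F F F  ✗ fails (Q | P)
  F F T  ✗ fails (Q | P)
  F T F  ✓ satisfies all
  F T T  ✓ satisfies all
  T F F  ✗ fails (Q | ~P)
  T F T  ✗ fails (~R | ~P)
  T T F  ✓ satisfies all
  T T T  ✗ fails (~R | ~P)
3 of the 8 rows are models.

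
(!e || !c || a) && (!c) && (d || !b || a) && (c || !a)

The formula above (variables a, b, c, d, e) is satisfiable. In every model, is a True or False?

False

Suppose a = true.
Unit clause (!c) forces c = false.
That conflicts with the unit clause (c).
So every satisfying assignment has a = False.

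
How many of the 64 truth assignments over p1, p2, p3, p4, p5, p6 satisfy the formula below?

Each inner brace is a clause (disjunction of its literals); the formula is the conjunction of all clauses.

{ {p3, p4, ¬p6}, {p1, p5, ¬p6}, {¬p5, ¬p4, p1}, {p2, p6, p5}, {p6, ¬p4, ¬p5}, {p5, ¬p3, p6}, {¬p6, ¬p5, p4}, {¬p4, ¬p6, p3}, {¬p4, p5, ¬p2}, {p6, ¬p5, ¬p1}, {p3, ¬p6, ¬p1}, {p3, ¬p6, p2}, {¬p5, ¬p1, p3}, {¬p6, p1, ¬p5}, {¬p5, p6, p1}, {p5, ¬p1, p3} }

6

There are 2^6 = 64 truth assignments over (p1, p2, p3, p4, p5, p6).
Split on p2. With p2 = True, the clauses containing p2 are satisfied and ¬p2 drops from the rest; 3 of the 2^5 = 32 assignments to the other variables satisfy what remains.
With p2 = False, by the same count on the reduced clause set, 3 assignments work.
(One model: p1=F, p2=T, p3=F, p4=F, p5=F, p6=F.)
Total: 3 + 3 = 6.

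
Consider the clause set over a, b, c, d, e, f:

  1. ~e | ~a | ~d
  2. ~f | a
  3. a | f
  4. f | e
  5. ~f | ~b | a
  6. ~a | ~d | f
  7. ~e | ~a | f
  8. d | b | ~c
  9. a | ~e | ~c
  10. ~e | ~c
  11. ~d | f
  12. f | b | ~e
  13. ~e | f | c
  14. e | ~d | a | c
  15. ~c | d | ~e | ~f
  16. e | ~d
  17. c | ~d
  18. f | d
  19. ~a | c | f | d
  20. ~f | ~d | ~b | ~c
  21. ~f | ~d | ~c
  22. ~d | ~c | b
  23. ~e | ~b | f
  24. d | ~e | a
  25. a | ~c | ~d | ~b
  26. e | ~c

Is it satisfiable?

Yes

Try f = 1.
From the singleton clause (a), a = 1.
Try e = 0.
From the singleton clause (~d), d = 0.
From the singleton clause (~c), c = 0.
No clause remains; b is free.
A satisfying assignment: a=1,  b=1,  c=0,  d=0,  e=0,  f=1.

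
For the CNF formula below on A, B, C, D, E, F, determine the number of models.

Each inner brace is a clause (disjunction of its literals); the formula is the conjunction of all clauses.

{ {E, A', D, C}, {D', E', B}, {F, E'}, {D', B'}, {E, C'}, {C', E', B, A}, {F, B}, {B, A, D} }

10

There are 2^6 = 64 truth assignments over (A, B, C, D, E, F).
Split on C. With C = 1, the clauses containing C are satisfied and C' drops from the rest; 3 of the 2^5 = 32 assignments to the other variables satisfy what remains.
With C = 0, by the same count on the reduced clause set, 7 assignments work.
Total: 3 + 7 = 10.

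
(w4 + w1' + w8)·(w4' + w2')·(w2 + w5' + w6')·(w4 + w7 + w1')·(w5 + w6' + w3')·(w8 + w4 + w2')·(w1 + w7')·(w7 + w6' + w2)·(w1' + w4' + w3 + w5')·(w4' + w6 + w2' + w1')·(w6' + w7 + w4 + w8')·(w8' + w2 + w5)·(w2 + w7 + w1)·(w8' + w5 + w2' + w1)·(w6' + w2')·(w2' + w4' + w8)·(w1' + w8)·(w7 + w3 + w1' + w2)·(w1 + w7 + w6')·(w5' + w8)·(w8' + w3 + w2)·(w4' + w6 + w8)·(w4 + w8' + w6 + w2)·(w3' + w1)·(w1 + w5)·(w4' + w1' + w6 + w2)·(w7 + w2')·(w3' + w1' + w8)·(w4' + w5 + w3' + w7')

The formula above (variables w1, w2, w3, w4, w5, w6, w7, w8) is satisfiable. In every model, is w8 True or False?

Suppose w8 = 0.
Unit clause (w1') forces w1 = 0.
Unit clause (w7') forces w7 = 0.
Unit clause (w2) forces w2 = 1.
But (w2') is also a unit clause — contradiction.
So every satisfying assignment has w8 = True.

True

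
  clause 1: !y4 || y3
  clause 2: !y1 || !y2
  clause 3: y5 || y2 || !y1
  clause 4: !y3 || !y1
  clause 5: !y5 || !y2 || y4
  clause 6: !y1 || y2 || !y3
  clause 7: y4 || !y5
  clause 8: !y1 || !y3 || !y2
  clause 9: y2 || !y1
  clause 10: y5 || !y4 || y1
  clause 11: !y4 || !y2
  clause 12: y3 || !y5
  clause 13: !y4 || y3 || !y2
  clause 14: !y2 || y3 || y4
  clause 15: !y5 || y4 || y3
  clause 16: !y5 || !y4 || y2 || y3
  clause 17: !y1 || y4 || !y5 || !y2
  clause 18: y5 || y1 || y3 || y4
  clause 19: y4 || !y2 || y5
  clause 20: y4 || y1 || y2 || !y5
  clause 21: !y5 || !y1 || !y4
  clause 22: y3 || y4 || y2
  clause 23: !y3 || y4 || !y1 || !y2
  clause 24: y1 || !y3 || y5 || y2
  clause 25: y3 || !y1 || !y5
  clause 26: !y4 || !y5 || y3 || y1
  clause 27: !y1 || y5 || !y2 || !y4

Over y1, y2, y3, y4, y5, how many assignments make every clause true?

There are 2^5 = 32 truth assignments over (y1, y2, y3, y4, y5).
Split on y5. With y5 = true, the clauses containing y5 are satisfied and !y5 drops from the rest; 1 of the 2^4 = 16 assignments to the other variables satisfy what remains.
With y5 = false, by the same count on the reduced clause set, 0 assignments work.
(One model: y1=F, y2=F, y3=T, y4=T, y5=T.)
Total: 1 + 0 = 1.

1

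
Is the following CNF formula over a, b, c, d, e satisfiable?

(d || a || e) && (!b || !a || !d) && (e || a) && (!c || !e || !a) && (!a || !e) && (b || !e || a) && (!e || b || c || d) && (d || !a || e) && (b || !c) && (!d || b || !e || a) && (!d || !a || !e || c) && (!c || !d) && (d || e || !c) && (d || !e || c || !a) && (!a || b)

Satisfiable

Try e = true.
Unit clause (!a) forces a = false.
Unit clause (b) forces b = true.
Try c = true.
Unit clause (!d) forces d = false.
Every clause now holds.
A satisfying assignment: a ↦ false; b ↦ true; c ↦ true; d ↦ false; e ↦ true.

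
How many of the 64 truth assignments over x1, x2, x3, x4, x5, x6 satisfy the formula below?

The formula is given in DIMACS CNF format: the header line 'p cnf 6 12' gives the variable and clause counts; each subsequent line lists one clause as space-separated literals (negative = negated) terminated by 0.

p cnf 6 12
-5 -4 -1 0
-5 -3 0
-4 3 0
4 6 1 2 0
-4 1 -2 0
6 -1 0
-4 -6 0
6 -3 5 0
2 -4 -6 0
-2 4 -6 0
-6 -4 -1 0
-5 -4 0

There are 2^6 = 64 truth assignments over (x1, x2, x3, x4, x5, x6).
Split on x4. With x4 = True, the clauses containing x4 are satisfied and ¬x4 drops from the rest; 0 of the 2^5 = 32 assignments to the other variables satisfy what remains.
With x4 = False, by the same count on the reduced clause set, 8 assignments work.
(One model: x1=F, x2=F, x3=F, x4=F, x5=F, x6=T.)
Total: 0 + 8 = 8.

8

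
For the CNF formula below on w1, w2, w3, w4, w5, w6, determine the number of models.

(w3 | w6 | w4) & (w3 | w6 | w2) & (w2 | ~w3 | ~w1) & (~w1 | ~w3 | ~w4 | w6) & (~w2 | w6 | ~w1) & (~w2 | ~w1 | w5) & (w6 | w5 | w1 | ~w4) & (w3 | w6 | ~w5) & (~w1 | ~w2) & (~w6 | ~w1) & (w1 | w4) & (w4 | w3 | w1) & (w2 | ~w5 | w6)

There are 2^6 = 64 truth assignments over (w1, w2, w3, w4, w5, w6).
Split on w5. With w5 = 1, the clauses containing w5 are satisfied and ~w5 drops from the rest; 5 of the 2^5 = 32 assignments to the other variables satisfy what remains.
With w5 = 0, by the same count on the reduced clause set, 4 assignments work.
Total: 5 + 4 = 9.

9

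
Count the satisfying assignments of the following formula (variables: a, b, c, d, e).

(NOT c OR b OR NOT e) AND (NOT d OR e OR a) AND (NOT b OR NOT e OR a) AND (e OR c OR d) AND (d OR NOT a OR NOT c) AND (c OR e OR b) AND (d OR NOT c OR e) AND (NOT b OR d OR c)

There are 2^5 = 32 truth assignments over (a, b, c, d, e).
Split on a. With a = true, the clauses containing a are satisfied and NOT a drops from the rest; 7 of the 2^4 = 16 assignments to the other variables satisfy what remains.
With a = false, by the same count on the reduced clause set, 2 assignments work.
(One model: a=F, b=F, c=F, d=F, e=T.)
Total: 7 + 2 = 9.

9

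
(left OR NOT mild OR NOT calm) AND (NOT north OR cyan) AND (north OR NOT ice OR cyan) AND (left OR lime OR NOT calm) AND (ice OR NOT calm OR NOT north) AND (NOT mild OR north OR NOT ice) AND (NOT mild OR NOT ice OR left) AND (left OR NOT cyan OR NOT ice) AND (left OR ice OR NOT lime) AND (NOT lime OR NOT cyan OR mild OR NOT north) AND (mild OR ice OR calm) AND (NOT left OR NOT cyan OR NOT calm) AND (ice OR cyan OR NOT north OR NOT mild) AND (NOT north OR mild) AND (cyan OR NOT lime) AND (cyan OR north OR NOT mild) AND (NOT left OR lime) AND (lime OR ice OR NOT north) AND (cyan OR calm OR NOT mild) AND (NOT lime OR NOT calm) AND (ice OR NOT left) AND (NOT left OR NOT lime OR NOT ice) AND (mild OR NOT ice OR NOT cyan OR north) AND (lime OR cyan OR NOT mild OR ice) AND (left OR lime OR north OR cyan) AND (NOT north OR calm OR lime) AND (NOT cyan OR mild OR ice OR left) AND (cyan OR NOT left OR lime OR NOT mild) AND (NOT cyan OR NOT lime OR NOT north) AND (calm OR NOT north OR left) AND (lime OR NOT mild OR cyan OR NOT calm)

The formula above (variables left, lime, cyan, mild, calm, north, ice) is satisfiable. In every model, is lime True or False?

False

Suppose lime = true.
(cyan) alone gives cyan = true.
(NOT calm) alone gives calm = false.
(NOT north) alone gives north = false.
Case mild = false:
(ice) alone gives ice = true.
But (NOT ice) is also a unit clause — contradiction.
Backtrack on mild: now try mild = true.
(NOT ice) alone gives ice = false.
(left) alone gives left = true.
But (NOT left) is also a unit clause — contradiction.
Both values of mild lead to a conflict.
So every satisfying assignment has lime = False.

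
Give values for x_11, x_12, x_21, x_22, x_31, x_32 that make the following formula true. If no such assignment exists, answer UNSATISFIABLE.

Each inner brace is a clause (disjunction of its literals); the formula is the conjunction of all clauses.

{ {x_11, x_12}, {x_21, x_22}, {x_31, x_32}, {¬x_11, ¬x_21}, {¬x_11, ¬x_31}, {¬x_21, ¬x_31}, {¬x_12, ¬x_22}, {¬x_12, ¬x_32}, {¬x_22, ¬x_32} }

Suppose x_11 = True.
The clause (¬x_21) is unit, so x_21 = False.
The clause (x_22) is unit, so x_22 = True.
The clause (¬x_31) is unit, so x_31 = False.
The clause (x_32) is unit, so x_32 = True.
That conflicts with the unit clause (¬x_32).
Backtrack on x_11: now try x_11 = False.
The clause (x_12) is unit, so x_12 = True.
The clause (¬x_22) is unit, so x_22 = False.
The clause (x_21) is unit, so x_21 = True.
The clause (¬x_31) is unit, so x_31 = False.
The clause (x_32) is unit, so x_32 = True.
That conflicts with the unit clause (¬x_32).
Both values of x_11 lead to a conflict.

UNSATISFIABLE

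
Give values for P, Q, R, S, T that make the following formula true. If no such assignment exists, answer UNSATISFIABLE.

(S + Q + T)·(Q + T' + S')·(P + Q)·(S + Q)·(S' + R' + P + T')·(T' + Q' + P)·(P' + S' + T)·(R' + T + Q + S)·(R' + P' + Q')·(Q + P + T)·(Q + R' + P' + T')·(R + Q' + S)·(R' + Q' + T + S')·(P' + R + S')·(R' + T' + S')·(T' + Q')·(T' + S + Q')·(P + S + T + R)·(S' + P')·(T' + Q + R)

P: 0,  Q: 1,  R: 0,  S: 1,  T: 0

Branch on P: set P = 0.
(Q) alone gives Q = 1.
(T') alone gives T = 0.
Branch on R: set R = 0.
(S) alone gives S = 1.
All clauses are satisfied.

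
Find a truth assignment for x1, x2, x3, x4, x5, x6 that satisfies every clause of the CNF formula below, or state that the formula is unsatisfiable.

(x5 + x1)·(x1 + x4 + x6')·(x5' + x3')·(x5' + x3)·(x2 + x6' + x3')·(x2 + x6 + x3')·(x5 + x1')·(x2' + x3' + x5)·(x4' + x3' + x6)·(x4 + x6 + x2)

UNSATISFIABLE

Branch on x5: set x5 = 1.
From the singleton clause (x3'), x3 = 0.
That conflicts with the unit clause (x3).
That branch fails; take x5 = 0 instead.
From the singleton clause (x1), x1 = 1.
That conflicts with the unit clause (x1').
Either choice for x5 ends in contradiction.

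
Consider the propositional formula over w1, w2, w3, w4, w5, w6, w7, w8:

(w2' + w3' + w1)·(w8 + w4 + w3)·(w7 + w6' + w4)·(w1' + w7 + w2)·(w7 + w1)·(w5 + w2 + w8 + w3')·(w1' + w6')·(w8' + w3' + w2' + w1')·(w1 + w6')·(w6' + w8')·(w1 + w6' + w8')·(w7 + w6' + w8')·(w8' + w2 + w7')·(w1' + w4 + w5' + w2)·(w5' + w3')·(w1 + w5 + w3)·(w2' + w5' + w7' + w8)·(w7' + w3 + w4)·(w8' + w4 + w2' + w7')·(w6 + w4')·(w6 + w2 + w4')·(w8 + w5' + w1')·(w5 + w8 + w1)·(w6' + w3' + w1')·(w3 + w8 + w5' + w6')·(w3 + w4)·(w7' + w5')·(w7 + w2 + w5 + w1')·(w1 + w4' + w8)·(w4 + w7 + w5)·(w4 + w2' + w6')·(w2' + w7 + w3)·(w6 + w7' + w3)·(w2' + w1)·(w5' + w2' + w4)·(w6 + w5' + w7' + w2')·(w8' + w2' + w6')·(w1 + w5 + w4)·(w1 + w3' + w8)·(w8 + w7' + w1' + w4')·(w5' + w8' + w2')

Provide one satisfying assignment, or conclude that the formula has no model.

w1=1,  w2=1,  w3=1,  w4=0,  w5=0,  w6=0,  w7=1,  w8=0

Suppose w7 = 1.
The clause (w5') is unit, so w5 = 0.
Suppose w1 = 1.
The clause (w6') is unit, so w6 = 0.
The clause (w4') is unit, so w4 = 0.
The clause (w3) is unit, so w3 = 1.
Suppose w2 = 1.
The clause (w8') is unit, so w8 = 0.
All clauses are satisfied.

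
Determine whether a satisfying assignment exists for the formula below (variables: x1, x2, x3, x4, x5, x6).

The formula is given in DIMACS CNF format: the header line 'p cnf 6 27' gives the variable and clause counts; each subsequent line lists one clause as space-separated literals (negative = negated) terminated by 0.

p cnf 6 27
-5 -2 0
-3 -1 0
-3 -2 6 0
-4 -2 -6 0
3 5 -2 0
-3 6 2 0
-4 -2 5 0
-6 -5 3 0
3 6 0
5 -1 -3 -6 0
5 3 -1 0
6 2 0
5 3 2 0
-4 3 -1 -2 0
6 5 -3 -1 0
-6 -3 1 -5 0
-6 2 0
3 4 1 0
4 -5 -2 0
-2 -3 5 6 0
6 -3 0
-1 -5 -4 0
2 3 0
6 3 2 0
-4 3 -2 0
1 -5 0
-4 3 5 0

Branch on x5: set x5 = False.
Branch on x3: set x3 = True.
The clause (¬x1) is unit, so x1 = False.
The clause (x6) is unit, so x6 = True.
The clause (x2) is unit, so x2 = True.
The clause (¬x4) is unit, so x4 = False.
Every clause now holds.
A satisfying assignment: x1=False, x2=True, x3=True, x4=False, x5=False, x6=True.

Yes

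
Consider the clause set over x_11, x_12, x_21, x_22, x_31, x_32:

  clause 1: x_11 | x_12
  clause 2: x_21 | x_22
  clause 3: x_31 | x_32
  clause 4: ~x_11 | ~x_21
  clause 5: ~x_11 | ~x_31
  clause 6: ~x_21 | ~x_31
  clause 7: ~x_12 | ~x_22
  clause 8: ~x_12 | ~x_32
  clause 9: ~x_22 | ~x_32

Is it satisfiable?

Unsatisfiable

Branch on x_11: set x_11 = 1.
(~x_21) alone gives x_21 = 0.
(x_22) alone gives x_22 = 1.
(~x_31) alone gives x_31 = 0.
(x_32) alone gives x_32 = 1.
Now (~x_32) is unsatisfied and unit — conflict.
Undo x_11 and try x_11 = 0.
(x_12) alone gives x_12 = 1.
(~x_22) alone gives x_22 = 0.
(x_21) alone gives x_21 = 1.
(~x_31) alone gives x_31 = 0.
(x_32) alone gives x_32 = 1.
Now (~x_32) is unsatisfied and unit — conflict.
Neither x_11 = 1 nor x_11 = 0 works.
No assignment satisfies every clause.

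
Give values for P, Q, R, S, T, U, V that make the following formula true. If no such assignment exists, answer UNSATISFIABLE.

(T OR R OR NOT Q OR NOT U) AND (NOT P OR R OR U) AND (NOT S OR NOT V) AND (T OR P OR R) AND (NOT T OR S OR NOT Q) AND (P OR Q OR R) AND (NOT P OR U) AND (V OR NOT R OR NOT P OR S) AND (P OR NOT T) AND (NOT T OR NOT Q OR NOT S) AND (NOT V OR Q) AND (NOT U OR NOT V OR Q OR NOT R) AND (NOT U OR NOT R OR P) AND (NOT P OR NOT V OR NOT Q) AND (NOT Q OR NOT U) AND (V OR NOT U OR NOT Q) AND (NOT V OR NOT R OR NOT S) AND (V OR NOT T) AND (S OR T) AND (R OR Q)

P ↦ false; Q ↦ false; R ↦ true; S ↦ true; T ↦ false; U ↦ false; V ↦ false

Branch on S: set S = true.
Unit clause (NOT V) forces V = false.
Unit clause (NOT T) forces T = false.
Branch on P: set P = false.
Unit clause (R) forces R = true.
Unit clause (NOT U) forces U = false.
Every clause is now satisfied; Q is unconstrained.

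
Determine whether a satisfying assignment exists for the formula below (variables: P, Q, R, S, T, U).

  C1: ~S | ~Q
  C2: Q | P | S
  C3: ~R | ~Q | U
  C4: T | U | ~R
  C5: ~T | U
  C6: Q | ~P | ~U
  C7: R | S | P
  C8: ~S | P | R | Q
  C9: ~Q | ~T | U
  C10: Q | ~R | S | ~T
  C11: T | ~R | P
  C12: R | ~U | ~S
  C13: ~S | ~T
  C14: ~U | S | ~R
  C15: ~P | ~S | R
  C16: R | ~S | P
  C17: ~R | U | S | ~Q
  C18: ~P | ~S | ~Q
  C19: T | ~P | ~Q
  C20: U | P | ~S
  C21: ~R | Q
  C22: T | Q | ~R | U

Suppose S = 0.
Suppose Q = 1.
Suppose R = 0.
(P) alone gives P = 1.
(T) alone gives T = 1.
(U) alone gives U = 1.
Every clause now holds.
A satisfying assignment: P=1; Q=1; R=0; S=0; T=1; U=1.

Yes, satisfiable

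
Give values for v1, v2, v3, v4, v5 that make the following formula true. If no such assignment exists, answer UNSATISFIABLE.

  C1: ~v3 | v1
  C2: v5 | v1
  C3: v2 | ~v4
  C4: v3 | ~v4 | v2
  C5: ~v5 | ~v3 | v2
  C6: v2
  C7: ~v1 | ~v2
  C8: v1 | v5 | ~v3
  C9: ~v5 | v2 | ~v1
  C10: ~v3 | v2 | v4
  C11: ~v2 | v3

UNSATISFIABLE

Unit clause (v2) forces v2 = 1.
Unit clause (~v1) forces v1 = 0.
Unit clause (~v3) forces v3 = 0.
But (v3) is also a unit clause — contradiction.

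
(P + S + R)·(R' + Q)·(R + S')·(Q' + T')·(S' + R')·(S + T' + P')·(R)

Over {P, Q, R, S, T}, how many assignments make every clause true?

There are 2^5 = 32 truth assignments over (P, Q, R, S, T).
Split on T. With T = 1, the clauses containing T are satisfied and T' drops from the rest; 0 of the 2^4 = 16 assignments to the other variables satisfy what remains.
With T = 0, by the same count on the reduced clause set, 2 assignments work.
(One model: P=F, Q=T, R=T, S=F, T=F.)
Total: 0 + 2 = 2.

2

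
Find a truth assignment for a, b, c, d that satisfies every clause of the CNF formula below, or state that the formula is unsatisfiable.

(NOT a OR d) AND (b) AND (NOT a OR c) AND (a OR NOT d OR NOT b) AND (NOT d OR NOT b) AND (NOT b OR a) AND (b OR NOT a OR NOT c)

The clause (b) is unit, so b = true.
The clause (NOT d) is unit, so d = false.
The clause (NOT a) is unit, so a = false.
Now (a) is unsatisfied and unit — conflict.

UNSATISFIABLE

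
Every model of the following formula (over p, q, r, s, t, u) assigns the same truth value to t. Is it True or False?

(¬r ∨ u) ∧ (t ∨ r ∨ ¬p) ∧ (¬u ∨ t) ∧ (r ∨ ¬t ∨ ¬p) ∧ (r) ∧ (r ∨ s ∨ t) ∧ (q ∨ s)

True

Suppose t = False.
(¬u) alone gives u = False.
(¬r) alone gives r = False.
But (r) is also a unit clause — contradiction.
So every satisfying assignment has t = True.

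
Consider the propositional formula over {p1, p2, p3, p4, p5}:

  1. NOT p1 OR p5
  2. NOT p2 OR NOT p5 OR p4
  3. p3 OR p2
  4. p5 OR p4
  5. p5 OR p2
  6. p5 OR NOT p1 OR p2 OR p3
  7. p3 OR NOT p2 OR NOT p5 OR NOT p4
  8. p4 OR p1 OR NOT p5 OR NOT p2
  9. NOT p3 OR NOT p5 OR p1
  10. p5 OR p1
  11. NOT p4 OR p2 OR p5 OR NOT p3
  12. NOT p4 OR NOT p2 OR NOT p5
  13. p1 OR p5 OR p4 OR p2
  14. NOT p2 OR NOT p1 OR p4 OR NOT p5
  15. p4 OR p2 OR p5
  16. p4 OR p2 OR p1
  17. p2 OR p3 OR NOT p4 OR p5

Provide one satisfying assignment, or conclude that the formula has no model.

p1=true; p2=false; p3=true; p4=true; p5=true

Branch on p1: set p1 = true.
The clause (p5) is unit, so p5 = true.
Branch on p2: set p2 = false.
The clause (p3) is unit, so p3 = true.
Every clause is now satisfied; p4 is unconstrained.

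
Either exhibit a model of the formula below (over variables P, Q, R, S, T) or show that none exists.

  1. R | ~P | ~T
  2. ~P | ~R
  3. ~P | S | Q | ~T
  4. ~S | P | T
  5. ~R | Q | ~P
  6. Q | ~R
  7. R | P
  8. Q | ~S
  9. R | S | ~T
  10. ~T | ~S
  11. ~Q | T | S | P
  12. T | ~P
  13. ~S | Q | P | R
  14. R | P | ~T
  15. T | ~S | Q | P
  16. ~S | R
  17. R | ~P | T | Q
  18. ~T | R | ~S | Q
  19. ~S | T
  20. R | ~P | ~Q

P: 0, Q: 1, R: 1, S: 0, T: 1

Branch on P: set P = 0.
The clause (R) is unit, so R = 1.
The clause (Q) is unit, so Q = 1.
Branch on S: set S = 0.
The clause (T) is unit, so T = 1.
All clauses are satisfied.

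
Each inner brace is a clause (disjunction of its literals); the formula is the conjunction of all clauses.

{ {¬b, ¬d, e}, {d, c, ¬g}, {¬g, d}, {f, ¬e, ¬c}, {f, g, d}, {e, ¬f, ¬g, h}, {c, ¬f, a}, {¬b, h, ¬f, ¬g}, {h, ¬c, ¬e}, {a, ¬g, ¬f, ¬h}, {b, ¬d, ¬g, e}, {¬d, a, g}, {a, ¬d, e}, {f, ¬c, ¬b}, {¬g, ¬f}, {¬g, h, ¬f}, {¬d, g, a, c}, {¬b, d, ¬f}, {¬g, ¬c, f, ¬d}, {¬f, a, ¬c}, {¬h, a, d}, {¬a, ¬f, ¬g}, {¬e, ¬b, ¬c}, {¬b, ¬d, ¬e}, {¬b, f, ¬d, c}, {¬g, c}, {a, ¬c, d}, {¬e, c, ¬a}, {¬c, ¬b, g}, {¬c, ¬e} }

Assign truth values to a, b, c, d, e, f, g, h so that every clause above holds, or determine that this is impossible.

a ↦ True; b ↦ False; c ↦ False; d ↦ False; e ↦ False; f ↦ True; g ↦ False; h ↦ False

Branch on g: set g = False.
Branch on f: set f = True.
Branch on c: set c = False.
(a) alone gives a = True.
(¬e) alone gives e = False.
Branch on b: set b = False.
Every clause is now satisfied; d, h are unconstrained.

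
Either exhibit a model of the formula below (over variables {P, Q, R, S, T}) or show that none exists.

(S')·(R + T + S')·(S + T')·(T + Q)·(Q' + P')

P ↦ 0; Q ↦ 1; R ↦ 1; S ↦ 0; T ↦ 0

The clause (S') is unit, so S = 0.
The clause (T') is unit, so T = 0.
The clause (Q) is unit, so Q = 1.
The clause (P') is unit, so P = 0.
All clauses hold; R can take either value.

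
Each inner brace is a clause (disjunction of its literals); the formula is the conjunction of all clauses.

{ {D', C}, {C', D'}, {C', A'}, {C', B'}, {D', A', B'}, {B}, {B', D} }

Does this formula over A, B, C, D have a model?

(B) alone gives B = 1.
(C') alone gives C = 0.
(D') alone gives D = 0.
But (D) is also a unit clause — contradiction.
No assignment satisfies every clause.

Unsatisfiable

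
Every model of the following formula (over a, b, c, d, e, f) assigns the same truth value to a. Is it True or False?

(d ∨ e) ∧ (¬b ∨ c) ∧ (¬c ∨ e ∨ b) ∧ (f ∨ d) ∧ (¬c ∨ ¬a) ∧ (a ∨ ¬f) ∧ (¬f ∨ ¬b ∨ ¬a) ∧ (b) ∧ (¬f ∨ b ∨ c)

False

Suppose a = True.
The clause (¬c) is unit, so c = False.
The clause (¬b) is unit, so b = False.
Now (b) is unsatisfied and unit — conflict.
So every satisfying assignment has a = False.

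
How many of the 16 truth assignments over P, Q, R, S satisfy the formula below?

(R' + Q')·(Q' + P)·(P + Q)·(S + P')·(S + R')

3

There are 2^4 = 16 truth assignments over (P, Q, R, S).
Check each against the 5 clauses (columns in the order P, Q, R, S):
  F F F F  ✗ fails (P + Q)
  F F F T  ✗ fails (P + Q)
  F F T F  ✗ fails (P + Q)
  F F T T  ✗ fails (P + Q)
  F T F F  ✗ fails (Q' + P)
  F T F T  ✗ fails (Q' + P)
  F T T F  ✗ fails (R' + Q')
  F T T T  ✗ fails (R' + Q')
  T F F F  ✗ fails (S + P')
  T F F T  ✓ satisfies all
  T F T F  ✗ fails (S + P')
  T F T T  ✓ satisfies all
  T T F F  ✗ fails (S + P')
  T T F T  ✓ satisfies all
  T T T F  ✗ fails (R' + Q')
  T T T T  ✗ fails (R' + Q')
3 of the 16 rows are models.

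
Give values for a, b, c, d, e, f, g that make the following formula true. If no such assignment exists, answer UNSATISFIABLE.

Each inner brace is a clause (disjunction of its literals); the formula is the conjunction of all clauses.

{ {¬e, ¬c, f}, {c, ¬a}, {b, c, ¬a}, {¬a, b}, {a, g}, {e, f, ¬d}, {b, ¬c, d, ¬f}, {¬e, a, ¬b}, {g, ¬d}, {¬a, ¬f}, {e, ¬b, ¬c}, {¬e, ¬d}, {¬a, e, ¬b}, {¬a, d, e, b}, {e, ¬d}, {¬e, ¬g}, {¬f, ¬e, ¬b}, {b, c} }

a ↦ False; b ↦ False; c ↦ True; d ↦ False; e ↦ False; f ↦ False; g ↦ True

Branch on c: set c = True.
Branch on e: set e = False.
(¬b) alone gives b = False.
(¬a) alone gives a = False.
(g) alone gives g = True.
(¬d) alone gives d = False.
(¬f) alone gives f = False.
This assignment satisfies each clause.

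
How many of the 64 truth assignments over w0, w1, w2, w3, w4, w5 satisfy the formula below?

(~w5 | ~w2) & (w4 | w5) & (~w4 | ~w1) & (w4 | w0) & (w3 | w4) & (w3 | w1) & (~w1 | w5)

There are 2^6 = 64 truth assignments over (w0, w1, w2, w3, w4, w5).
Split on w0. With w0 = 1, the clauses containing w0 are satisfied and ~w0 drops from the rest; 5 of the 2^5 = 32 assignments to the other variables satisfy what remains.
With w0 = 0, by the same count on the reduced clause set, 3 assignments work.
(One model: w0=F, w1=F, w2=F, w3=T, w4=T, w5=F.)
Total: 5 + 3 = 8.

8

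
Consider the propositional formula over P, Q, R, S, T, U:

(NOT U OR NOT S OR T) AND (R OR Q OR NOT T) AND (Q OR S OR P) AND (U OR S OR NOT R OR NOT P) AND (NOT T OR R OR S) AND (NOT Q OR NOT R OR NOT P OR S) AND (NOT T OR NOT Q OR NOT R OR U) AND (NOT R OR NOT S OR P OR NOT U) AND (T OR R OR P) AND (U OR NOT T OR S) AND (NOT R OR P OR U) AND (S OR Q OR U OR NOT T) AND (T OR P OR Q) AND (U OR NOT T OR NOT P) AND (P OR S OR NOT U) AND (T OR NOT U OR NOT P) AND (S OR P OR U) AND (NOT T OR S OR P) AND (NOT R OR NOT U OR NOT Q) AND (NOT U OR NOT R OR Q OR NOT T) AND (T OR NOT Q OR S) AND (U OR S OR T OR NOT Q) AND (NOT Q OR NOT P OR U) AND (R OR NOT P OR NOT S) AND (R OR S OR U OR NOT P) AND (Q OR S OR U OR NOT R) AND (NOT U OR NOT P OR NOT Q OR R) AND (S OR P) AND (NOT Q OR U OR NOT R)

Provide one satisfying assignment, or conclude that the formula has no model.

P: false; Q: true; R: false; S: true; T: true; U: false

Case S = true:
Case U = false:
Case R = false:
(NOT P) alone gives P = false.
(T) alone gives T = true.
(Q) alone gives Q = true.
Every clause now holds.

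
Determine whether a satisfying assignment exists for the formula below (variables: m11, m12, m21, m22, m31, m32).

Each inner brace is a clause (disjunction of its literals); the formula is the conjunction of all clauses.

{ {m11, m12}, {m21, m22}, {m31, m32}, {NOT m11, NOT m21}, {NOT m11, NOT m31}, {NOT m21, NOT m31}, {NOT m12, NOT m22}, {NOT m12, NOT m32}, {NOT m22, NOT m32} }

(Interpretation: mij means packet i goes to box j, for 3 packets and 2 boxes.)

Try m11 = true.
From the singleton clause (NOT m21), m21 = false.
From the singleton clause (m22), m22 = true.
From the singleton clause (NOT m31), m31 = false.
From the singleton clause (m32), m32 = true.
But (NOT m32) is also a unit clause — contradiction.
Undo m11 and try m11 = false.
From the singleton clause (m12), m12 = true.
From the singleton clause (NOT m22), m22 = false.
From the singleton clause (m21), m21 = true.
From the singleton clause (NOT m31), m31 = false.
From the singleton clause (m32), m32 = true.
But (NOT m32) is also a unit clause — contradiction.
Either choice for m11 ends in contradiction.
No assignment satisfies every clause.

No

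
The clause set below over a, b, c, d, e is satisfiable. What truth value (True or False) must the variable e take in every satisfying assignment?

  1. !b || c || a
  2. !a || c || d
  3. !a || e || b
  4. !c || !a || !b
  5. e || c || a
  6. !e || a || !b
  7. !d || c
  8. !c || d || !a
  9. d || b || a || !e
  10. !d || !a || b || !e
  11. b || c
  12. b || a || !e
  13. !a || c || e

False

Suppose e = true.
Case a = true:
Case c = true:
Unit clause (!b) forces b = false.
Unit clause (d) forces d = true.
That conflicts with the unit clause (!d).
Undo c and try c = false.
Unit clause (d) forces d = true.
That conflicts with the unit clause (!d).
Either choice for c ends in contradiction.
Undo a and try a = false.
Unit clause (!b) forces b = false.
That conflicts with the unit clause (b).
Either choice for a ends in contradiction.
So every satisfying assignment has e = False.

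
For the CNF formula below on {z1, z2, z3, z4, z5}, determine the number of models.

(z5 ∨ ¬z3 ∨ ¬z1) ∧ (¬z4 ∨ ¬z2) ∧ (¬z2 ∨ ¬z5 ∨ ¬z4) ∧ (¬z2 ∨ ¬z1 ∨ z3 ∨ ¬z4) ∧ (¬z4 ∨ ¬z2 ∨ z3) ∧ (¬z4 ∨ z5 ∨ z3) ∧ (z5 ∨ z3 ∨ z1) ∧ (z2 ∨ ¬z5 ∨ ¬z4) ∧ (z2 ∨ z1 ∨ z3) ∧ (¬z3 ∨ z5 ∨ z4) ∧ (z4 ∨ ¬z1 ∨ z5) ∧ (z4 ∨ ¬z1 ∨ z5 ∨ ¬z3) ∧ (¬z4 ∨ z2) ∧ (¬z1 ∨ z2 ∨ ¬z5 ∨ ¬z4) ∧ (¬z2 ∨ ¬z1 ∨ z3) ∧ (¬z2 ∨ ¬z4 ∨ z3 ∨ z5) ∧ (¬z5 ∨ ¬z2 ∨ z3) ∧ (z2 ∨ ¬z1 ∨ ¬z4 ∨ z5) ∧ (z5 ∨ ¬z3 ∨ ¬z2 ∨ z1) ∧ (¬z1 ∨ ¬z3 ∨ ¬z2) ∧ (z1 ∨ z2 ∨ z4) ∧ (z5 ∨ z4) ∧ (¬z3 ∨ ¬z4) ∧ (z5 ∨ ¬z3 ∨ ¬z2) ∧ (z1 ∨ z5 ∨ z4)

3

There are 2^5 = 32 truth assignments over (z1, z2, z3, z4, z5).
Split on z1. With z1 = True, the clauses containing z1 are satisfied and ¬z1 drops from the rest; 2 of the 2^4 = 16 assignments to the other variables satisfy what remains.
With z1 = False, by the same count on the reduced clause set, 1 assignment works.
Total: 2 + 1 = 3.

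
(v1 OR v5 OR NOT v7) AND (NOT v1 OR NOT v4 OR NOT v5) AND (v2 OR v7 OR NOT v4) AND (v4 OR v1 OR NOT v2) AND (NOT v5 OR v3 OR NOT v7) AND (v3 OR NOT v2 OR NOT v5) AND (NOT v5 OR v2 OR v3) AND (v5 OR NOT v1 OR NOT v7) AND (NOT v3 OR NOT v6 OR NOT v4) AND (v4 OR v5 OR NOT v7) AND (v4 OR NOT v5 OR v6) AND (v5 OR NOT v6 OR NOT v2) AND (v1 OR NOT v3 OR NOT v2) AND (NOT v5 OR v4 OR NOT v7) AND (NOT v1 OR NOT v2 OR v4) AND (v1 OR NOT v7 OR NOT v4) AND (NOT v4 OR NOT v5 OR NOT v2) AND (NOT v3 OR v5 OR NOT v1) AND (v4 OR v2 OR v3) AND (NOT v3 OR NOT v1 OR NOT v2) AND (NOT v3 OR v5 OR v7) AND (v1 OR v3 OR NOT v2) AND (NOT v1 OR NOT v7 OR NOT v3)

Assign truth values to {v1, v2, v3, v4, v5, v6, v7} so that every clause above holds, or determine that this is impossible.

Branch on v1: set v1 = true.
Branch on v4: set v4 = false.
Unit clause (NOT v2) forces v2 = false.
Unit clause (v3) forces v3 = true.
Unit clause (v5) forces v5 = true.
Unit clause (v6) forces v6 = true.
Unit clause (NOT v7) forces v7 = false.
Every clause now holds.

v1 ↦ true, v2 ↦ false, v3 ↦ true, v4 ↦ false, v5 ↦ true, v6 ↦ true, v7 ↦ false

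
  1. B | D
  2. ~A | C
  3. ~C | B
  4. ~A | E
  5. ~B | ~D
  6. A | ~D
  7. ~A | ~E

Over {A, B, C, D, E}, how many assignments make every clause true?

There are 2^5 = 32 truth assignments over (A, B, C, D, E).
Split on D. With D = 1, the clauses containing D are satisfied and ~D drops from the rest; 0 of the 2^4 = 16 assignments to the other variables satisfy what remains.
With D = 0, by the same count on the reduced clause set, 4 assignments work.
(One model: A=F, B=T, C=F, D=F, E=F.)
Total: 0 + 4 = 4.

4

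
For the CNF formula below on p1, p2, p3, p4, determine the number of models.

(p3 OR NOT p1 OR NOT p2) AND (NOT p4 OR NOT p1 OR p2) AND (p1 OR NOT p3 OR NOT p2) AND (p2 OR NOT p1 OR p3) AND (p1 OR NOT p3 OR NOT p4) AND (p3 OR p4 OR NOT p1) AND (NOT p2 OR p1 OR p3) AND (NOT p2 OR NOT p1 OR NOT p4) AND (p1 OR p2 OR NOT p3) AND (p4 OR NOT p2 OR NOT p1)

3

There are 2^4 = 16 truth assignments over (p1, p2, p3, p4).
Check each against the 10 clauses (columns in the order p1, p2, p3, p4):
  F F F F  ✓ satisfies all
  F F F T  ✓ satisfies all
  F F T F  ✗ fails (p1 OR p2 OR NOT p3)
  F F T T  ✗ fails (p1 OR NOT p3 OR NOT p4)
  F T F F  ✗ fails (NOT p2 OR p1 OR p3)
  F T F T  ✗ fails (NOT p2 OR p1 OR p3)
  F T T F  ✗ fails (p1 OR NOT p3 OR NOT p2)
  F T T T  ✗ fails (p1 OR NOT p3 OR NOT p2)
  T F F F  ✗ fails (p2 OR NOT p1 OR p3)
  T F F T  ✗ fails (NOT p4 OR NOT p1 OR p2)
  T F T F  ✓ satisfies all
  T F T T  ✗ fails (NOT p4 OR NOT p1 OR p2)
  T T F F  ✗ fails (p3 OR NOT p1 OR NOT p2)
  T T F T  ✗ fails (p3 OR NOT p1 OR NOT p2)
  T T T F  ✗ fails (p4 OR NOT p2 OR NOT p1)
  T T T T  ✗ fails (NOT p2 OR NOT p1 OR NOT p4)
3 of the 16 rows are models.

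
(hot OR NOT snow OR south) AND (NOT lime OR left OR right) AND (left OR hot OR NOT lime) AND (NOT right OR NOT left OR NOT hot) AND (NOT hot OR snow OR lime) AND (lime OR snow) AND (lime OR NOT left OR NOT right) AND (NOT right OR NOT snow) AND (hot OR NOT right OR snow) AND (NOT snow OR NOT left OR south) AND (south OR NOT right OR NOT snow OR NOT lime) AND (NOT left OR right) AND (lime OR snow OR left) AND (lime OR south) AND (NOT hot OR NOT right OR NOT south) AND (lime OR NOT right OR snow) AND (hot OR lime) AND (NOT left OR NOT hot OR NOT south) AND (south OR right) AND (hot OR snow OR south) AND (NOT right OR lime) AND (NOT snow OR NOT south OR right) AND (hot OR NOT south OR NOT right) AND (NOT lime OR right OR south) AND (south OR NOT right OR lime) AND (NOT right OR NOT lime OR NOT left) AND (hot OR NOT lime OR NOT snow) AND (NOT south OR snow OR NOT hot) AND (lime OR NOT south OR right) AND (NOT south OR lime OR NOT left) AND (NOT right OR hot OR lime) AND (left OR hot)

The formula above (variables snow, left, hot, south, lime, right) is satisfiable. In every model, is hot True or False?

True

Suppose hot = false.
(lime) alone gives lime = true.
(left) alone gives left = true.
(right) alone gives right = true.
But (NOT right) is also a unit clause — contradiction.
So every satisfying assignment has hot = True.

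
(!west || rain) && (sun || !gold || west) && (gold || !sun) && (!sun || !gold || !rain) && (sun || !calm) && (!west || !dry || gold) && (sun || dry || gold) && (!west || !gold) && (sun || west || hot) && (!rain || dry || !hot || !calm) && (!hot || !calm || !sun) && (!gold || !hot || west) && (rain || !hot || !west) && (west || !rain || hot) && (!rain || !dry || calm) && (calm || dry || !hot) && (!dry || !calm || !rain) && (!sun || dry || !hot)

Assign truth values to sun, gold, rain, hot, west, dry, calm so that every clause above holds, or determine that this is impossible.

sun: true, gold: true, rain: false, hot: false, west: false, dry: false, calm: true

Branch on west: set west = false.
Branch on sun: set sun = true.
The clause (gold) is unit, so gold = true.
The clause (!rain) is unit, so rain = false.
The clause (!hot) is unit, so hot = false.
No clause remains; dry, calm are free.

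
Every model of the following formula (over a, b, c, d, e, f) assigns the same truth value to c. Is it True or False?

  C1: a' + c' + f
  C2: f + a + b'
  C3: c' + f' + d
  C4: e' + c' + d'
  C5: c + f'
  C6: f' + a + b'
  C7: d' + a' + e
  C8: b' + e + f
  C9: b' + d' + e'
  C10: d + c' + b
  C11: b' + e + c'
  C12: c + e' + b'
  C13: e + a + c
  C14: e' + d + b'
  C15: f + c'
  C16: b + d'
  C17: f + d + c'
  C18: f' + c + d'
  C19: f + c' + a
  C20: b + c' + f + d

False

Suppose c = 1.
The clause (f) is unit, so f = 1.
The clause (d) is unit, so d = 1.
The clause (e') is unit, so e = 0.
The clause (a') is unit, so a = 0.
The clause (b') is unit, so b = 0.
That conflicts with the unit clause (b).
So every satisfying assignment has c = False.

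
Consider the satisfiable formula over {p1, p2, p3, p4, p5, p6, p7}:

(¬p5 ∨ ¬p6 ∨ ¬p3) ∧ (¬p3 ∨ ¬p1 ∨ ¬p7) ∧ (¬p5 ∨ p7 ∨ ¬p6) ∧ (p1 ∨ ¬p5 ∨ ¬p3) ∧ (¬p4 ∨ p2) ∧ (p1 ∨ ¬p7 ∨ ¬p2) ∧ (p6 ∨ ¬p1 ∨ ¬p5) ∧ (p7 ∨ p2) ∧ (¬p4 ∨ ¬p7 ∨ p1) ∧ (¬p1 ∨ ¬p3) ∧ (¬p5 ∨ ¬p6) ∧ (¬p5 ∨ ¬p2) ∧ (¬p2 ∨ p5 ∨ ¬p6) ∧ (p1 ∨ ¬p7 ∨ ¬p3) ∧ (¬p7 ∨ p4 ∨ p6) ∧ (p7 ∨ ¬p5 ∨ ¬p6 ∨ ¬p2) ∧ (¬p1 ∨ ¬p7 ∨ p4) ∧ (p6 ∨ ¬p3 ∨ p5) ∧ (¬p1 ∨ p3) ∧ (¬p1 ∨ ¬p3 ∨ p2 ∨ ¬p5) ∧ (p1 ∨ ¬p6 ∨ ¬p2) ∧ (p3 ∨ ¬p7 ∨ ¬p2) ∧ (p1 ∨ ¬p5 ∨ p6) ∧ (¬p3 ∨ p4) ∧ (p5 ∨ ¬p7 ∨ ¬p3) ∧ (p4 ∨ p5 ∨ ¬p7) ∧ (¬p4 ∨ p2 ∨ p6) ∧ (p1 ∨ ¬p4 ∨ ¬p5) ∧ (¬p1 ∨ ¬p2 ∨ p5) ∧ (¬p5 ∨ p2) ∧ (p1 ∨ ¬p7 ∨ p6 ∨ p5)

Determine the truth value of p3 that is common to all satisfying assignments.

Suppose p3 = True.
(¬p1) alone gives p1 = False.
(¬p5) alone gives p5 = False.
(¬p7) alone gives p7 = False.
(p2) alone gives p2 = True.
(¬p6) alone gives p6 = False.
That conflicts with the unit clause (p6).
So every satisfying assignment has p3 = False.

False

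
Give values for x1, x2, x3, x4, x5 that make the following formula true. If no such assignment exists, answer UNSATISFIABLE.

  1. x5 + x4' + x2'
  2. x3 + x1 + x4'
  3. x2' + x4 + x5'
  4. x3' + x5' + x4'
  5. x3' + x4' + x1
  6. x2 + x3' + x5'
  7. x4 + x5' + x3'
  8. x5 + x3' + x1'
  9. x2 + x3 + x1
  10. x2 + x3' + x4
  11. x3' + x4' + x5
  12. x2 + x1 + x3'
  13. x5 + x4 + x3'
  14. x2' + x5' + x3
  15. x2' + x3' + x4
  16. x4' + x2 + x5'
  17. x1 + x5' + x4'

Try x5 = 0.
Try x4 = 0.
(x3') alone gives x3 = 0.
Try x2 = 0.
(x1) alone gives x1 = 1.
This assignment satisfies each clause.

x1: 1; x2: 0; x3: 0; x4: 0; x5: 0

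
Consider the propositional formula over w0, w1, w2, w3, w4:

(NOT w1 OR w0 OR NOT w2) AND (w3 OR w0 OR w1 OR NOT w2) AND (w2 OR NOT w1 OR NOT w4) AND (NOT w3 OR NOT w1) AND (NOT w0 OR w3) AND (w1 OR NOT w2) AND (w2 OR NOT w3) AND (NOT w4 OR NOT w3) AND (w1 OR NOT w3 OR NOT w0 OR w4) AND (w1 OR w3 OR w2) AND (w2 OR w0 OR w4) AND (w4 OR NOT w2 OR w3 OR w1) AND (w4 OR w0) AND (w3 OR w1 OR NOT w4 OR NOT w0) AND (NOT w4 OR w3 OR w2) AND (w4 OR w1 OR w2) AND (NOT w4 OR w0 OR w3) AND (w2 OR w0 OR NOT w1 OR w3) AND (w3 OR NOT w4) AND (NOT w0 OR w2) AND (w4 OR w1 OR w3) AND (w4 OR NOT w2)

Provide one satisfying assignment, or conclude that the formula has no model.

UNSATISFIABLE

Case w3 = false:
(NOT w0) alone gives w0 = false.
(w4) alone gives w4 = true.
But (NOT w4) is also a unit clause — contradiction.
Backtrack on w3: now try w3 = true.
(NOT w1) alone gives w1 = false.
(NOT w2) alone gives w2 = false.
But (w2) is also a unit clause — contradiction.
Neither w3 = true nor w3 = false works.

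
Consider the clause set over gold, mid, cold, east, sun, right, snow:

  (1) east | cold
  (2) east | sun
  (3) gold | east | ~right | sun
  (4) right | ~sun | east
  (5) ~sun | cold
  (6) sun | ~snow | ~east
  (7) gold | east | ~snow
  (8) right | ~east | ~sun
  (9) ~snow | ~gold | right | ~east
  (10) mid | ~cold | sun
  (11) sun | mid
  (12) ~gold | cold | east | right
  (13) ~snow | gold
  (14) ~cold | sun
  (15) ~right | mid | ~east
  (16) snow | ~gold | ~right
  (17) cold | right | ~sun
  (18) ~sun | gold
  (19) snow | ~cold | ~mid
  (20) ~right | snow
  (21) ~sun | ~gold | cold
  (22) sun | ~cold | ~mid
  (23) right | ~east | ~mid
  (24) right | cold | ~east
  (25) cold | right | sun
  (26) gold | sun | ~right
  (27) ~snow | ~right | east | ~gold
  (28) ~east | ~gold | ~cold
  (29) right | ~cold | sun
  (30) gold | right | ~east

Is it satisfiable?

No, unsatisfiable

Branch on east: set east = 1.
Branch on sun: set sun = 0.
From the singleton clause (~snow), snow = 0.
From the singleton clause (mid), mid = 1.
From the singleton clause (~cold), cold = 0.
From the singleton clause (~right), right = 0.
Now (right) is unsatisfied and unit — conflict.
Undo sun and try sun = 1.
From the singleton clause (cold), cold = 1.
From the singleton clause (right), right = 1.
From the singleton clause (mid), mid = 1.
From the singleton clause (gold), gold = 1.
Now (~gold) is unsatisfied and unit — conflict.
Either choice for sun ends in contradiction.
Undo east and try east = 0.
From the singleton clause (cold), cold = 1.
From the singleton clause (sun), sun = 1.
From the singleton clause (right), right = 1.
From the singleton clause (gold), gold = 1.
From the singleton clause (snow), snow = 1.
Now (~snow) is unsatisfied and unit — conflict.
Either choice for east ends in contradiction.
No assignment satisfies every clause.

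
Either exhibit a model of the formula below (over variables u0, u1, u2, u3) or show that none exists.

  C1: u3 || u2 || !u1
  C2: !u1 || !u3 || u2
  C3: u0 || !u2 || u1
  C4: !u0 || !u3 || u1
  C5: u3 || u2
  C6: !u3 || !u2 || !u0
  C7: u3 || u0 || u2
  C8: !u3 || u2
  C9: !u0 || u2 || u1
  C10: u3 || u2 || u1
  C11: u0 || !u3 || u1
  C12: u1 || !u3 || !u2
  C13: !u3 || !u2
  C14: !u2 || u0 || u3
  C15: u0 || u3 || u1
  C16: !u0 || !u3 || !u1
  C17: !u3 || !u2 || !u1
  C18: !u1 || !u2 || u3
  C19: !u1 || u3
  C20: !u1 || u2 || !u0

u0 ↦ true,  u1 ↦ false,  u2 ↦ true,  u3 ↦ false

Case u3 = false:
Unit clause (u2) forces u2 = true.
Unit clause (u0) forces u0 = true.
Unit clause (!u1) forces u1 = false.
This assignment satisfies each clause.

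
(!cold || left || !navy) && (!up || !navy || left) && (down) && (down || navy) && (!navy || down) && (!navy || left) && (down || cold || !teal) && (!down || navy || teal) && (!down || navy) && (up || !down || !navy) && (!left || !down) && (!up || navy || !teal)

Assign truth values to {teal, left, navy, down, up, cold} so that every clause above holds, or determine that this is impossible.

The clause (down) is unit, so down = true.
The clause (navy) is unit, so navy = true.
The clause (left) is unit, so left = true.
Now (!left) is unsatisfied and unit — conflict.

UNSATISFIABLE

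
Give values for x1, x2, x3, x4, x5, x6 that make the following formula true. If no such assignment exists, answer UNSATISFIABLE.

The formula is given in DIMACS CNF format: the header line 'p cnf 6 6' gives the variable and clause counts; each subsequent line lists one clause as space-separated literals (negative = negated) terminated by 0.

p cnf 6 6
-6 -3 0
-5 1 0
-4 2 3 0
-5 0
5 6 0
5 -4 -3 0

x1 ↦ False,  x2 ↦ True,  x3 ↦ False,  x4 ↦ True,  x5 ↦ False,  x6 ↦ True

The clause (¬x5) is unit, so x5 = False.
The clause (x6) is unit, so x6 = True.
The clause (¬x3) is unit, so x3 = False.
Suppose x4 = True.
The clause (x2) is unit, so x2 = True.
Every clause is now satisfied; x1 is unconstrained.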